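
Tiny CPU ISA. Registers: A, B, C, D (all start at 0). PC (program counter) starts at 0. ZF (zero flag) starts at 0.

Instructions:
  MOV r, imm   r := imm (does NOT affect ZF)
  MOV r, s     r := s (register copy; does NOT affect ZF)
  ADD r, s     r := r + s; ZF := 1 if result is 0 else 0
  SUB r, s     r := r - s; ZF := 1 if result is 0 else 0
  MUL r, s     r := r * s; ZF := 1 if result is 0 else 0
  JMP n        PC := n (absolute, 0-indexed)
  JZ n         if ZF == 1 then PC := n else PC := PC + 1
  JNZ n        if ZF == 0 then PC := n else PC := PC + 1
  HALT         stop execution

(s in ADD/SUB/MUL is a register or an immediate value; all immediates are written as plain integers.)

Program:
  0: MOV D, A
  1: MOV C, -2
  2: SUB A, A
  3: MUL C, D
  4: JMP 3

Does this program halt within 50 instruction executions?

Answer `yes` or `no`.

Step 1: PC=0 exec 'MOV D, A'. After: A=0 B=0 C=0 D=0 ZF=0 PC=1
Step 2: PC=1 exec 'MOV C, -2'. After: A=0 B=0 C=-2 D=0 ZF=0 PC=2
Step 3: PC=2 exec 'SUB A, A'. After: A=0 B=0 C=-2 D=0 ZF=1 PC=3
Step 4: PC=3 exec 'MUL C, D'. After: A=0 B=0 C=0 D=0 ZF=1 PC=4
Step 5: PC=4 exec 'JMP 3'. After: A=0 B=0 C=0 D=0 ZF=1 PC=3
Step 6: PC=3 exec 'MUL C, D'. After: A=0 B=0 C=0 D=0 ZF=1 PC=4
State after step 6 equals state after step 4: the program is in a cycle of length 2 and will never halt.

Answer: no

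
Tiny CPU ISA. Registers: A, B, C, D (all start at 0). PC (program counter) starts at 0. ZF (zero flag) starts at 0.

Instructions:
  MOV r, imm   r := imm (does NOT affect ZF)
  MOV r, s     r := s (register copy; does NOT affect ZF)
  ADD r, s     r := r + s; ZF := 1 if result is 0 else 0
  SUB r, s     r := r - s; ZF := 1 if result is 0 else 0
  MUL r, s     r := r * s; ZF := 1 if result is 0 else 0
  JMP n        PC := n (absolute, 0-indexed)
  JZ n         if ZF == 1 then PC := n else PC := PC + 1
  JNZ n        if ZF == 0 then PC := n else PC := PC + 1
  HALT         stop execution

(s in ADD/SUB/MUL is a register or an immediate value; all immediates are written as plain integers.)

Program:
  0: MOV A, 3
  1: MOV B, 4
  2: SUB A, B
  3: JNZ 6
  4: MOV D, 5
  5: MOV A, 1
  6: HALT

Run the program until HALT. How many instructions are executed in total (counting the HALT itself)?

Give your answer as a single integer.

Step 1: PC=0 exec 'MOV A, 3'. After: A=3 B=0 C=0 D=0 ZF=0 PC=1
Step 2: PC=1 exec 'MOV B, 4'. After: A=3 B=4 C=0 D=0 ZF=0 PC=2
Step 3: PC=2 exec 'SUB A, B'. After: A=-1 B=4 C=0 D=0 ZF=0 PC=3
Step 4: PC=3 exec 'JNZ 6'. After: A=-1 B=4 C=0 D=0 ZF=0 PC=6
Step 5: PC=6 exec 'HALT'. After: A=-1 B=4 C=0 D=0 ZF=0 PC=6 HALTED
Total instructions executed: 5

Answer: 5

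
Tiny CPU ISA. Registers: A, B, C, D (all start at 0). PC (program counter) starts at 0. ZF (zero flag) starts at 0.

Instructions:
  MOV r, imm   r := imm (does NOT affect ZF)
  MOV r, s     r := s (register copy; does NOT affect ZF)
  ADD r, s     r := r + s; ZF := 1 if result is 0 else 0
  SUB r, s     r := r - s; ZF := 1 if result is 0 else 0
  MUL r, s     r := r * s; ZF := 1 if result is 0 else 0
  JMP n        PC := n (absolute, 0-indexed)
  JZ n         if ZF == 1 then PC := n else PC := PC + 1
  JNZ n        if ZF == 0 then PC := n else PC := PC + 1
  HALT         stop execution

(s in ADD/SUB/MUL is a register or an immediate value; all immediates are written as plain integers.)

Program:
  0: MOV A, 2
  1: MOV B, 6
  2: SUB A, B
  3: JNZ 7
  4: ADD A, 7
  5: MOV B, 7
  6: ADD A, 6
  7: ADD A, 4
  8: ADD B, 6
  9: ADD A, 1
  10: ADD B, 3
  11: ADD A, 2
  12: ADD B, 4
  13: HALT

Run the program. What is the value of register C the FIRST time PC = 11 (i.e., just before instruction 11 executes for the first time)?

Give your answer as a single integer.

Step 1: PC=0 exec 'MOV A, 2'. After: A=2 B=0 C=0 D=0 ZF=0 PC=1
Step 2: PC=1 exec 'MOV B, 6'. After: A=2 B=6 C=0 D=0 ZF=0 PC=2
Step 3: PC=2 exec 'SUB A, B'. After: A=-4 B=6 C=0 D=0 ZF=0 PC=3
Step 4: PC=3 exec 'JNZ 7'. After: A=-4 B=6 C=0 D=0 ZF=0 PC=7
Step 5: PC=7 exec 'ADD A, 4'. After: A=0 B=6 C=0 D=0 ZF=1 PC=8
Step 6: PC=8 exec 'ADD B, 6'. After: A=0 B=12 C=0 D=0 ZF=0 PC=9
Step 7: PC=9 exec 'ADD A, 1'. After: A=1 B=12 C=0 D=0 ZF=0 PC=10
Step 8: PC=10 exec 'ADD B, 3'. After: A=1 B=15 C=0 D=0 ZF=0 PC=11
First time PC=11: C=0

0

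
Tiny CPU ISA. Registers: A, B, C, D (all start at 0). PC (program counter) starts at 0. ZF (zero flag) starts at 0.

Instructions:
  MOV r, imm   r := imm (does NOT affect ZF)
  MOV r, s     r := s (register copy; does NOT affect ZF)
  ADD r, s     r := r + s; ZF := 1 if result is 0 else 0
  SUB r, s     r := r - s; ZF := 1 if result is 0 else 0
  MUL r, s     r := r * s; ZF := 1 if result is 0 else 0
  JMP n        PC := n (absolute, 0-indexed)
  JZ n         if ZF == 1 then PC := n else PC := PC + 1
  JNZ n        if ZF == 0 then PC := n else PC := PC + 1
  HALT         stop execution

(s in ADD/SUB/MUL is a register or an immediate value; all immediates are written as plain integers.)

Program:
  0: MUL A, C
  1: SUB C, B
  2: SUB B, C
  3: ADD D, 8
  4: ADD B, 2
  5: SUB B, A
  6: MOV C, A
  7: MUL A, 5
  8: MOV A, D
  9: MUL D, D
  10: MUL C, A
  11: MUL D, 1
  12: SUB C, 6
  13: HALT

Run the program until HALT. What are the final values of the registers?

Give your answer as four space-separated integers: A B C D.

Step 1: PC=0 exec 'MUL A, C'. After: A=0 B=0 C=0 D=0 ZF=1 PC=1
Step 2: PC=1 exec 'SUB C, B'. After: A=0 B=0 C=0 D=0 ZF=1 PC=2
Step 3: PC=2 exec 'SUB B, C'. After: A=0 B=0 C=0 D=0 ZF=1 PC=3
Step 4: PC=3 exec 'ADD D, 8'. After: A=0 B=0 C=0 D=8 ZF=0 PC=4
Step 5: PC=4 exec 'ADD B, 2'. After: A=0 B=2 C=0 D=8 ZF=0 PC=5
Step 6: PC=5 exec 'SUB B, A'. After: A=0 B=2 C=0 D=8 ZF=0 PC=6
Step 7: PC=6 exec 'MOV C, A'. After: A=0 B=2 C=0 D=8 ZF=0 PC=7
Step 8: PC=7 exec 'MUL A, 5'. After: A=0 B=2 C=0 D=8 ZF=1 PC=8
Step 9: PC=8 exec 'MOV A, D'. After: A=8 B=2 C=0 D=8 ZF=1 PC=9
Step 10: PC=9 exec 'MUL D, D'. After: A=8 B=2 C=0 D=64 ZF=0 PC=10
Step 11: PC=10 exec 'MUL C, A'. After: A=8 B=2 C=0 D=64 ZF=1 PC=11
Step 12: PC=11 exec 'MUL D, 1'. After: A=8 B=2 C=0 D=64 ZF=0 PC=12
Step 13: PC=12 exec 'SUB C, 6'. After: A=8 B=2 C=-6 D=64 ZF=0 PC=13
Step 14: PC=13 exec 'HALT'. After: A=8 B=2 C=-6 D=64 ZF=0 PC=13 HALTED

Answer: 8 2 -6 64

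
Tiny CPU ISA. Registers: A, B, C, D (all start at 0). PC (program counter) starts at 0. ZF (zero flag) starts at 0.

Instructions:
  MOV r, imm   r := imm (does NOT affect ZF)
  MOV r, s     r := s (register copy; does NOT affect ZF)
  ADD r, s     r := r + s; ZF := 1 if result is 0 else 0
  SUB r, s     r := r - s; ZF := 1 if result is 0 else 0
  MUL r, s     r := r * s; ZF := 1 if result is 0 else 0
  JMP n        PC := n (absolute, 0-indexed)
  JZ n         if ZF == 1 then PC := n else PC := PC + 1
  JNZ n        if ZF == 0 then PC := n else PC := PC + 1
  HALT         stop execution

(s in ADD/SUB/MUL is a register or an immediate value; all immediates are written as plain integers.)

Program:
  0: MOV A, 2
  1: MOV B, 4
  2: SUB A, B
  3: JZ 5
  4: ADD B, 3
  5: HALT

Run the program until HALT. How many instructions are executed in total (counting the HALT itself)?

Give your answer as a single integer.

Answer: 6

Derivation:
Step 1: PC=0 exec 'MOV A, 2'. After: A=2 B=0 C=0 D=0 ZF=0 PC=1
Step 2: PC=1 exec 'MOV B, 4'. After: A=2 B=4 C=0 D=0 ZF=0 PC=2
Step 3: PC=2 exec 'SUB A, B'. After: A=-2 B=4 C=0 D=0 ZF=0 PC=3
Step 4: PC=3 exec 'JZ 5'. After: A=-2 B=4 C=0 D=0 ZF=0 PC=4
Step 5: PC=4 exec 'ADD B, 3'. After: A=-2 B=7 C=0 D=0 ZF=0 PC=5
Step 6: PC=5 exec 'HALT'. After: A=-2 B=7 C=0 D=0 ZF=0 PC=5 HALTED
Total instructions executed: 6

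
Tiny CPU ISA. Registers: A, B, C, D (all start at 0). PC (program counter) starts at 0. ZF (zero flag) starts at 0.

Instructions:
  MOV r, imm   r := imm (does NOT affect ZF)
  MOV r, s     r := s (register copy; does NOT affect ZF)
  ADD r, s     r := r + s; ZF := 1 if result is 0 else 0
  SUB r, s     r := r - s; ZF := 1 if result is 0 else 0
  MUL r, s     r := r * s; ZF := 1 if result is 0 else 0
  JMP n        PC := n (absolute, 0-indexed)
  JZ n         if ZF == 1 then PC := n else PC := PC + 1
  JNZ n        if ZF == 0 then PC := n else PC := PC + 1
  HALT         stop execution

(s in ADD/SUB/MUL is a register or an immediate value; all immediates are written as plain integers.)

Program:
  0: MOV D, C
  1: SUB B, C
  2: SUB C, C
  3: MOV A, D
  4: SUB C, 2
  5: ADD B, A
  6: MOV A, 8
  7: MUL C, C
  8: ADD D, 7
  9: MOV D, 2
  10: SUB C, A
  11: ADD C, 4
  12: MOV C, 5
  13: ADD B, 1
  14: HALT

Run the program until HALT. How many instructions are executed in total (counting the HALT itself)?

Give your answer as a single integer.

Step 1: PC=0 exec 'MOV D, C'. After: A=0 B=0 C=0 D=0 ZF=0 PC=1
Step 2: PC=1 exec 'SUB B, C'. After: A=0 B=0 C=0 D=0 ZF=1 PC=2
Step 3: PC=2 exec 'SUB C, C'. After: A=0 B=0 C=0 D=0 ZF=1 PC=3
Step 4: PC=3 exec 'MOV A, D'. After: A=0 B=0 C=0 D=0 ZF=1 PC=4
Step 5: PC=4 exec 'SUB C, 2'. After: A=0 B=0 C=-2 D=0 ZF=0 PC=5
Step 6: PC=5 exec 'ADD B, A'. After: A=0 B=0 C=-2 D=0 ZF=1 PC=6
Step 7: PC=6 exec 'MOV A, 8'. After: A=8 B=0 C=-2 D=0 ZF=1 PC=7
Step 8: PC=7 exec 'MUL C, C'. After: A=8 B=0 C=4 D=0 ZF=0 PC=8
Step 9: PC=8 exec 'ADD D, 7'. After: A=8 B=0 C=4 D=7 ZF=0 PC=9
Step 10: PC=9 exec 'MOV D, 2'. After: A=8 B=0 C=4 D=2 ZF=0 PC=10
Step 11: PC=10 exec 'SUB C, A'. After: A=8 B=0 C=-4 D=2 ZF=0 PC=11
Step 12: PC=11 exec 'ADD C, 4'. After: A=8 B=0 C=0 D=2 ZF=1 PC=12
Step 13: PC=12 exec 'MOV C, 5'. After: A=8 B=0 C=5 D=2 ZF=1 PC=13
Step 14: PC=13 exec 'ADD B, 1'. After: A=8 B=1 C=5 D=2 ZF=0 PC=14
Step 15: PC=14 exec 'HALT'. After: A=8 B=1 C=5 D=2 ZF=0 PC=14 HALTED
Total instructions executed: 15

Answer: 15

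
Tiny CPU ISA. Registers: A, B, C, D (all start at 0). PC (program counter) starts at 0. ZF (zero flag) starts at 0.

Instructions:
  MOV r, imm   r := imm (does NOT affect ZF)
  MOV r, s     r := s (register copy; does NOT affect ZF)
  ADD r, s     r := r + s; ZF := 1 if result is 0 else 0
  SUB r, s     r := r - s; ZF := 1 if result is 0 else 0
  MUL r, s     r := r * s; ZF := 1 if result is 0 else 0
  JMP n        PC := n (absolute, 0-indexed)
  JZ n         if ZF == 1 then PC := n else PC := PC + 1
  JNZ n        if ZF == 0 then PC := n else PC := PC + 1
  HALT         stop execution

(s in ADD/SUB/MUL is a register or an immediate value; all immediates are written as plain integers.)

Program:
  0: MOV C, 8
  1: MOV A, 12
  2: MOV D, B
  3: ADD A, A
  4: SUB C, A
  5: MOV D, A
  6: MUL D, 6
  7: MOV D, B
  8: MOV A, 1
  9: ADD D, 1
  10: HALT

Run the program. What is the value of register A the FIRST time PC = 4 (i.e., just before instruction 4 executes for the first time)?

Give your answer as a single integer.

Step 1: PC=0 exec 'MOV C, 8'. After: A=0 B=0 C=8 D=0 ZF=0 PC=1
Step 2: PC=1 exec 'MOV A, 12'. After: A=12 B=0 C=8 D=0 ZF=0 PC=2
Step 3: PC=2 exec 'MOV D, B'. After: A=12 B=0 C=8 D=0 ZF=0 PC=3
Step 4: PC=3 exec 'ADD A, A'. After: A=24 B=0 C=8 D=0 ZF=0 PC=4
First time PC=4: A=24

24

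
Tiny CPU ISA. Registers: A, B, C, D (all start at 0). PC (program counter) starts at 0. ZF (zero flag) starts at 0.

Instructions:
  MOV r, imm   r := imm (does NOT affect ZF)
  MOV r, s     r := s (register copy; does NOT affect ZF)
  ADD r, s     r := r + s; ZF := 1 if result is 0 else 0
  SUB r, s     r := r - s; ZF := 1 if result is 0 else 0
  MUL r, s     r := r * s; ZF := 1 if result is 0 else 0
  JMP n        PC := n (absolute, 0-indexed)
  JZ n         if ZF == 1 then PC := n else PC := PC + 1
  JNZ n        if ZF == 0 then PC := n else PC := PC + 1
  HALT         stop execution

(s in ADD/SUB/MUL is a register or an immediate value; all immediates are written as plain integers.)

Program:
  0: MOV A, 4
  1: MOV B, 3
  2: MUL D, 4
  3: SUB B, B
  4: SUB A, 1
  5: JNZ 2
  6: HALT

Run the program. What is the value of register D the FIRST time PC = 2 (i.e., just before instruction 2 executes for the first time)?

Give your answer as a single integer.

Step 1: PC=0 exec 'MOV A, 4'. After: A=4 B=0 C=0 D=0 ZF=0 PC=1
Step 2: PC=1 exec 'MOV B, 3'. After: A=4 B=3 C=0 D=0 ZF=0 PC=2
First time PC=2: D=0

0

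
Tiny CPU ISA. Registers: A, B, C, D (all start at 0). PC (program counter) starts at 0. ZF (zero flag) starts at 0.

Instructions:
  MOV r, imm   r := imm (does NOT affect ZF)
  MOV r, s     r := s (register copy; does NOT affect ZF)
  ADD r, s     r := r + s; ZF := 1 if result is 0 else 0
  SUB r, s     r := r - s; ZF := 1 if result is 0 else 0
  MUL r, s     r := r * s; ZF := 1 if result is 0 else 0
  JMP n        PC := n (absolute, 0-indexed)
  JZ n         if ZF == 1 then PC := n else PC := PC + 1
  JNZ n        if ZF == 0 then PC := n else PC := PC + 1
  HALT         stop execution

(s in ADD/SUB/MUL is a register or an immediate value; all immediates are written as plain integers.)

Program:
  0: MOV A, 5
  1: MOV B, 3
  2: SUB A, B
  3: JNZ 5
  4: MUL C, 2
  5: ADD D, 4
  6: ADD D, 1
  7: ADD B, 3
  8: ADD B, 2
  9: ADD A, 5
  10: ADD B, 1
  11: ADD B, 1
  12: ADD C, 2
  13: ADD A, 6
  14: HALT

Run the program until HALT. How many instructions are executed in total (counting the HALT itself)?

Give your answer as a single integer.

Answer: 14

Derivation:
Step 1: PC=0 exec 'MOV A, 5'. After: A=5 B=0 C=0 D=0 ZF=0 PC=1
Step 2: PC=1 exec 'MOV B, 3'. After: A=5 B=3 C=0 D=0 ZF=0 PC=2
Step 3: PC=2 exec 'SUB A, B'. After: A=2 B=3 C=0 D=0 ZF=0 PC=3
Step 4: PC=3 exec 'JNZ 5'. After: A=2 B=3 C=0 D=0 ZF=0 PC=5
Step 5: PC=5 exec 'ADD D, 4'. After: A=2 B=3 C=0 D=4 ZF=0 PC=6
Step 6: PC=6 exec 'ADD D, 1'. After: A=2 B=3 C=0 D=5 ZF=0 PC=7
Step 7: PC=7 exec 'ADD B, 3'. After: A=2 B=6 C=0 D=5 ZF=0 PC=8
Step 8: PC=8 exec 'ADD B, 2'. After: A=2 B=8 C=0 D=5 ZF=0 PC=9
Step 9: PC=9 exec 'ADD A, 5'. After: A=7 B=8 C=0 D=5 ZF=0 PC=10
Step 10: PC=10 exec 'ADD B, 1'. After: A=7 B=9 C=0 D=5 ZF=0 PC=11
Step 11: PC=11 exec 'ADD B, 1'. After: A=7 B=10 C=0 D=5 ZF=0 PC=12
Step 12: PC=12 exec 'ADD C, 2'. After: A=7 B=10 C=2 D=5 ZF=0 PC=13
Step 13: PC=13 exec 'ADD A, 6'. After: A=13 B=10 C=2 D=5 ZF=0 PC=14
Step 14: PC=14 exec 'HALT'. After: A=13 B=10 C=2 D=5 ZF=0 PC=14 HALTED
Total instructions executed: 14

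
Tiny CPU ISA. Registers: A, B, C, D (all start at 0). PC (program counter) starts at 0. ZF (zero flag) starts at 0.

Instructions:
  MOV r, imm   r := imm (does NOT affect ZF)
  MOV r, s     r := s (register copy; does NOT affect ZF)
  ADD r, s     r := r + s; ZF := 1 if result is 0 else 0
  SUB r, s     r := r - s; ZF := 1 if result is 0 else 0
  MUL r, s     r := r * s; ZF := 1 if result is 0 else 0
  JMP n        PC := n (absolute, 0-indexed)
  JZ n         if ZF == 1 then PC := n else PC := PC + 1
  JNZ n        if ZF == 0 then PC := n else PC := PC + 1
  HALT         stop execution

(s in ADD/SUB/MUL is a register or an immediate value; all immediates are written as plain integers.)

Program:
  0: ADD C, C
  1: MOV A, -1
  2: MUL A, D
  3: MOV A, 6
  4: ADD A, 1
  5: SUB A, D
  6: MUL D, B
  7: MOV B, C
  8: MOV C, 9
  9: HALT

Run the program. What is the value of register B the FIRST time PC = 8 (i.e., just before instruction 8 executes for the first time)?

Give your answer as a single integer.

Step 1: PC=0 exec 'ADD C, C'. After: A=0 B=0 C=0 D=0 ZF=1 PC=1
Step 2: PC=1 exec 'MOV A, -1'. After: A=-1 B=0 C=0 D=0 ZF=1 PC=2
Step 3: PC=2 exec 'MUL A, D'. After: A=0 B=0 C=0 D=0 ZF=1 PC=3
Step 4: PC=3 exec 'MOV A, 6'. After: A=6 B=0 C=0 D=0 ZF=1 PC=4
Step 5: PC=4 exec 'ADD A, 1'. After: A=7 B=0 C=0 D=0 ZF=0 PC=5
Step 6: PC=5 exec 'SUB A, D'. After: A=7 B=0 C=0 D=0 ZF=0 PC=6
Step 7: PC=6 exec 'MUL D, B'. After: A=7 B=0 C=0 D=0 ZF=1 PC=7
Step 8: PC=7 exec 'MOV B, C'. After: A=7 B=0 C=0 D=0 ZF=1 PC=8
First time PC=8: B=0

0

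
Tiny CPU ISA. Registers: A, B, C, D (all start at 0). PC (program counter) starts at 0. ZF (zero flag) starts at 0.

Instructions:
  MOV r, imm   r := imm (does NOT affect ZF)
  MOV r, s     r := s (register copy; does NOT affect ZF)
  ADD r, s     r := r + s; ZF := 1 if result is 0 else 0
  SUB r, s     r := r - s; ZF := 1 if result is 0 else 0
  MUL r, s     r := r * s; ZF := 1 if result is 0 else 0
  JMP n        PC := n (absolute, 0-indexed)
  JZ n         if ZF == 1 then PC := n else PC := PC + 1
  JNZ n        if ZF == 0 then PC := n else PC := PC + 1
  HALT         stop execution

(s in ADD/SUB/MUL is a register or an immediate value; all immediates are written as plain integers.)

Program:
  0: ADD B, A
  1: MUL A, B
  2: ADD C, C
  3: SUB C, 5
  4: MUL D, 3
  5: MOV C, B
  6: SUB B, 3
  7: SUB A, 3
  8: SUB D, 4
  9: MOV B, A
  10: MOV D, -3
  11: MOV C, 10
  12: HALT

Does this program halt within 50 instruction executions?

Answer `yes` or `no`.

Answer: yes

Derivation:
Step 1: PC=0 exec 'ADD B, A'. After: A=0 B=0 C=0 D=0 ZF=1 PC=1
Step 2: PC=1 exec 'MUL A, B'. After: A=0 B=0 C=0 D=0 ZF=1 PC=2
Step 3: PC=2 exec 'ADD C, C'. After: A=0 B=0 C=0 D=0 ZF=1 PC=3
Step 4: PC=3 exec 'SUB C, 5'. After: A=0 B=0 C=-5 D=0 ZF=0 PC=4
Step 5: PC=4 exec 'MUL D, 3'. After: A=0 B=0 C=-5 D=0 ZF=1 PC=5
Step 6: PC=5 exec 'MOV C, B'. After: A=0 B=0 C=0 D=0 ZF=1 PC=6
Step 7: PC=6 exec 'SUB B, 3'. After: A=0 B=-3 C=0 D=0 ZF=0 PC=7
Step 8: PC=7 exec 'SUB A, 3'. After: A=-3 B=-3 C=0 D=0 ZF=0 PC=8
Step 9: PC=8 exec 'SUB D, 4'. After: A=-3 B=-3 C=0 D=-4 ZF=0 PC=9
Step 10: PC=9 exec 'MOV B, A'. After: A=-3 B=-3 C=0 D=-4 ZF=0 PC=10
Step 11: PC=10 exec 'MOV D, -3'. After: A=-3 B=-3 C=0 D=-3 ZF=0 PC=11
Step 12: PC=11 exec 'MOV C, 10'. After: A=-3 B=-3 C=10 D=-3 ZF=0 PC=12
Step 13: PC=12 exec 'HALT'. After: A=-3 B=-3 C=10 D=-3 ZF=0 PC=12 HALTED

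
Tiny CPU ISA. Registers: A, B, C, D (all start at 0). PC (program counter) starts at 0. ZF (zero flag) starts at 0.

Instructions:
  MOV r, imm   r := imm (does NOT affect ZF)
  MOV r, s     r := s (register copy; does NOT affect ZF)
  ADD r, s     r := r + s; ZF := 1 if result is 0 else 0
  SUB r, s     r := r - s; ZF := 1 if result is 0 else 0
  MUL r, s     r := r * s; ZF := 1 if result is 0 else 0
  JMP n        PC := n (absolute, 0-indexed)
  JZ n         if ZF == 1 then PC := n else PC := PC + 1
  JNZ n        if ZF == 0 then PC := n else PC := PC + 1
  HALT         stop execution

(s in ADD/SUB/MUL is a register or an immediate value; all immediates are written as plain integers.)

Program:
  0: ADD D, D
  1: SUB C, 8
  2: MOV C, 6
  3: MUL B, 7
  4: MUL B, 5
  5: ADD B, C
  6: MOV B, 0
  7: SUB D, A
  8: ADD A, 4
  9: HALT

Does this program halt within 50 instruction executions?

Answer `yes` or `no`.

Answer: yes

Derivation:
Step 1: PC=0 exec 'ADD D, D'. After: A=0 B=0 C=0 D=0 ZF=1 PC=1
Step 2: PC=1 exec 'SUB C, 8'. After: A=0 B=0 C=-8 D=0 ZF=0 PC=2
Step 3: PC=2 exec 'MOV C, 6'. After: A=0 B=0 C=6 D=0 ZF=0 PC=3
Step 4: PC=3 exec 'MUL B, 7'. After: A=0 B=0 C=6 D=0 ZF=1 PC=4
Step 5: PC=4 exec 'MUL B, 5'. After: A=0 B=0 C=6 D=0 ZF=1 PC=5
Step 6: PC=5 exec 'ADD B, C'. After: A=0 B=6 C=6 D=0 ZF=0 PC=6
Step 7: PC=6 exec 'MOV B, 0'. After: A=0 B=0 C=6 D=0 ZF=0 PC=7
Step 8: PC=7 exec 'SUB D, A'. After: A=0 B=0 C=6 D=0 ZF=1 PC=8
Step 9: PC=8 exec 'ADD A, 4'. After: A=4 B=0 C=6 D=0 ZF=0 PC=9
Step 10: PC=9 exec 'HALT'. After: A=4 B=0 C=6 D=0 ZF=0 PC=9 HALTED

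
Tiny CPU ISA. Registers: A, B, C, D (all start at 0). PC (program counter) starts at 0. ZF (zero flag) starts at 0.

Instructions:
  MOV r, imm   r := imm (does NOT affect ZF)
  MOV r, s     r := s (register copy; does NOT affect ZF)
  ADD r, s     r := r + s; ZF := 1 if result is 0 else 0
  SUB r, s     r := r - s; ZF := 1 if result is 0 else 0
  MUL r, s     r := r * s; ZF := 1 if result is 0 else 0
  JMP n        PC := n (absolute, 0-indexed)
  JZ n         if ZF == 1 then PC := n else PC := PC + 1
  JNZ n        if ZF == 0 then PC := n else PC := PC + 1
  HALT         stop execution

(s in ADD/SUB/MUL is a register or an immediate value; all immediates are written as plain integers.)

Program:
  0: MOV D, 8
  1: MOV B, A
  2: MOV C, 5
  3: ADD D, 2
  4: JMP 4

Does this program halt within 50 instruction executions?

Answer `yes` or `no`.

Answer: no

Derivation:
Step 1: PC=0 exec 'MOV D, 8'. After: A=0 B=0 C=0 D=8 ZF=0 PC=1
Step 2: PC=1 exec 'MOV B, A'. After: A=0 B=0 C=0 D=8 ZF=0 PC=2
Step 3: PC=2 exec 'MOV C, 5'. After: A=0 B=0 C=5 D=8 ZF=0 PC=3
Step 4: PC=3 exec 'ADD D, 2'. After: A=0 B=0 C=5 D=10 ZF=0 PC=4
Step 5: PC=4 exec 'JMP 4'. After: A=0 B=0 C=5 D=10 ZF=0 PC=4
State after step 5 equals state after step 4: the program is in a cycle of length 1 and will never halt.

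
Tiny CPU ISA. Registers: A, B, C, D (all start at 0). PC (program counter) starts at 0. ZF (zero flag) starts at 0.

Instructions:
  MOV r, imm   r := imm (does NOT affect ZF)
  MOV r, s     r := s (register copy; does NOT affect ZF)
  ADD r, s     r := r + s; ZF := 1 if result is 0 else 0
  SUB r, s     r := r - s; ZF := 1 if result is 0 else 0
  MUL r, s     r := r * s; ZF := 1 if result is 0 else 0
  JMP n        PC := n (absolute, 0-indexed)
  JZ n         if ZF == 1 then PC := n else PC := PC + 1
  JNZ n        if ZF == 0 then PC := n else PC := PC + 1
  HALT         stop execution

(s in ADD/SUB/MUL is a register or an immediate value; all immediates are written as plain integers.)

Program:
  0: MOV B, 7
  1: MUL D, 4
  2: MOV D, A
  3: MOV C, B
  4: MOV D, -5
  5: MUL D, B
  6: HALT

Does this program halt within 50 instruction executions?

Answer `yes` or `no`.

Answer: yes

Derivation:
Step 1: PC=0 exec 'MOV B, 7'. After: A=0 B=7 C=0 D=0 ZF=0 PC=1
Step 2: PC=1 exec 'MUL D, 4'. After: A=0 B=7 C=0 D=0 ZF=1 PC=2
Step 3: PC=2 exec 'MOV D, A'. After: A=0 B=7 C=0 D=0 ZF=1 PC=3
Step 4: PC=3 exec 'MOV C, B'. After: A=0 B=7 C=7 D=0 ZF=1 PC=4
Step 5: PC=4 exec 'MOV D, -5'. After: A=0 B=7 C=7 D=-5 ZF=1 PC=5
Step 6: PC=5 exec 'MUL D, B'. After: A=0 B=7 C=7 D=-35 ZF=0 PC=6
Step 7: PC=6 exec 'HALT'. After: A=0 B=7 C=7 D=-35 ZF=0 PC=6 HALTED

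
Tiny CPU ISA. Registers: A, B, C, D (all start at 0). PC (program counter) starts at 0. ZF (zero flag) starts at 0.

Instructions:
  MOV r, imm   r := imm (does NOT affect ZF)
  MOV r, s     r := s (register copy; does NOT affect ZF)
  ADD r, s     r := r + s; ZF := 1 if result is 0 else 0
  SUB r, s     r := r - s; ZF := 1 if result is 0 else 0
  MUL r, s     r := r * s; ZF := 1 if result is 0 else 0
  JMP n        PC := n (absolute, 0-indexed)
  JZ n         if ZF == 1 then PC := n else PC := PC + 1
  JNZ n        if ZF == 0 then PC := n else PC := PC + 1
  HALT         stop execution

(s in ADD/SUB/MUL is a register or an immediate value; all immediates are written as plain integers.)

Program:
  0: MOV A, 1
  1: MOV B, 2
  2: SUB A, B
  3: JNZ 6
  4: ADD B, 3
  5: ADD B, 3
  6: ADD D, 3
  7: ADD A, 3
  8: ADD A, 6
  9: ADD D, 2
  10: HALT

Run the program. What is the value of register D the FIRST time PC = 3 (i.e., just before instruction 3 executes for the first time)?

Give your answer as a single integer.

Step 1: PC=0 exec 'MOV A, 1'. After: A=1 B=0 C=0 D=0 ZF=0 PC=1
Step 2: PC=1 exec 'MOV B, 2'. After: A=1 B=2 C=0 D=0 ZF=0 PC=2
Step 3: PC=2 exec 'SUB A, B'. After: A=-1 B=2 C=0 D=0 ZF=0 PC=3
First time PC=3: D=0

0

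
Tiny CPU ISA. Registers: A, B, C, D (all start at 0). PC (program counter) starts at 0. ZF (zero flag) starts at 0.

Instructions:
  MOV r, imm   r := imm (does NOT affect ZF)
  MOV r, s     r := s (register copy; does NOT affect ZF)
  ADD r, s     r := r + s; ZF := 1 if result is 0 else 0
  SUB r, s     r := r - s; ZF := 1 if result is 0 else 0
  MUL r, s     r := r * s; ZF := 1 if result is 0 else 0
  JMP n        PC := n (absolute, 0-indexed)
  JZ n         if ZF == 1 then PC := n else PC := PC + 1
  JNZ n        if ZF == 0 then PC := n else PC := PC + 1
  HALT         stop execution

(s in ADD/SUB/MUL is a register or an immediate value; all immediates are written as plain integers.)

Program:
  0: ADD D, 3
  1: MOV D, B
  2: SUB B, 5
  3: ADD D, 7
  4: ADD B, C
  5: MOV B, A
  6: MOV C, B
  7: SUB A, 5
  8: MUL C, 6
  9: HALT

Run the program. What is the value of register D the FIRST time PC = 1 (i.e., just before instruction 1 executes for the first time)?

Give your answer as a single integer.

Step 1: PC=0 exec 'ADD D, 3'. After: A=0 B=0 C=0 D=3 ZF=0 PC=1
First time PC=1: D=3

3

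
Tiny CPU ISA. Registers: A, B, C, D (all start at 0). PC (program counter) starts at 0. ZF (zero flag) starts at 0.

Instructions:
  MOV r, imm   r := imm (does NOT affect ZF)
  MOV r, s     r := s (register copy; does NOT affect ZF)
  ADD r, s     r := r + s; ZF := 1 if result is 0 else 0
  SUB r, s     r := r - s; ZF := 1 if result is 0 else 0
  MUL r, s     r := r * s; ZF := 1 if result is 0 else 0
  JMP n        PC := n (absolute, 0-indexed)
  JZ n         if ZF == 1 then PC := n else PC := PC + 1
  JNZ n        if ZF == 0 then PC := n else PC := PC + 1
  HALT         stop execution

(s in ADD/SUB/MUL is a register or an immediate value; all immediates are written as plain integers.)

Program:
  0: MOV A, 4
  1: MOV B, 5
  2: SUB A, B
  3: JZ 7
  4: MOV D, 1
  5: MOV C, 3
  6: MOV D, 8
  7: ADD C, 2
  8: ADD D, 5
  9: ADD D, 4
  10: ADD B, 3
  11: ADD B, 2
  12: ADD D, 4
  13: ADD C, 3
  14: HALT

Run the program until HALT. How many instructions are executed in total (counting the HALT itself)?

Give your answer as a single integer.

Answer: 15

Derivation:
Step 1: PC=0 exec 'MOV A, 4'. After: A=4 B=0 C=0 D=0 ZF=0 PC=1
Step 2: PC=1 exec 'MOV B, 5'. After: A=4 B=5 C=0 D=0 ZF=0 PC=2
Step 3: PC=2 exec 'SUB A, B'. After: A=-1 B=5 C=0 D=0 ZF=0 PC=3
Step 4: PC=3 exec 'JZ 7'. After: A=-1 B=5 C=0 D=0 ZF=0 PC=4
Step 5: PC=4 exec 'MOV D, 1'. After: A=-1 B=5 C=0 D=1 ZF=0 PC=5
Step 6: PC=5 exec 'MOV C, 3'. After: A=-1 B=5 C=3 D=1 ZF=0 PC=6
Step 7: PC=6 exec 'MOV D, 8'. After: A=-1 B=5 C=3 D=8 ZF=0 PC=7
Step 8: PC=7 exec 'ADD C, 2'. After: A=-1 B=5 C=5 D=8 ZF=0 PC=8
Step 9: PC=8 exec 'ADD D, 5'. After: A=-1 B=5 C=5 D=13 ZF=0 PC=9
Step 10: PC=9 exec 'ADD D, 4'. After: A=-1 B=5 C=5 D=17 ZF=0 PC=10
Step 11: PC=10 exec 'ADD B, 3'. After: A=-1 B=8 C=5 D=17 ZF=0 PC=11
Step 12: PC=11 exec 'ADD B, 2'. After: A=-1 B=10 C=5 D=17 ZF=0 PC=12
Step 13: PC=12 exec 'ADD D, 4'. After: A=-1 B=10 C=5 D=21 ZF=0 PC=13
Step 14: PC=13 exec 'ADD C, 3'. After: A=-1 B=10 C=8 D=21 ZF=0 PC=14
Step 15: PC=14 exec 'HALT'. After: A=-1 B=10 C=8 D=21 ZF=0 PC=14 HALTED
Total instructions executed: 15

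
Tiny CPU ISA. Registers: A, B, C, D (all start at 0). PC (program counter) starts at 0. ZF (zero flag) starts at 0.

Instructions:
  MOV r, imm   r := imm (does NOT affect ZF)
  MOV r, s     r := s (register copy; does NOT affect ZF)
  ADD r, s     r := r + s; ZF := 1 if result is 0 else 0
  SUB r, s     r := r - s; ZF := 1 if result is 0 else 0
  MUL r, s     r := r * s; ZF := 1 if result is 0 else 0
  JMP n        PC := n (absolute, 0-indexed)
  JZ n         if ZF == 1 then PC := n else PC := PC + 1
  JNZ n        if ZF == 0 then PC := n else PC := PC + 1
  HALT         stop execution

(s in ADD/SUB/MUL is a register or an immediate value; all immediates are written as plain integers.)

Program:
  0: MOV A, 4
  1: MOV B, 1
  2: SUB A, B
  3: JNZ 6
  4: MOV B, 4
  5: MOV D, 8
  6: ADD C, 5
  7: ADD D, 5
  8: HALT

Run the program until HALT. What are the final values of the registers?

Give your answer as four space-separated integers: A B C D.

Answer: 3 1 5 5

Derivation:
Step 1: PC=0 exec 'MOV A, 4'. After: A=4 B=0 C=0 D=0 ZF=0 PC=1
Step 2: PC=1 exec 'MOV B, 1'. After: A=4 B=1 C=0 D=0 ZF=0 PC=2
Step 3: PC=2 exec 'SUB A, B'. After: A=3 B=1 C=0 D=0 ZF=0 PC=3
Step 4: PC=3 exec 'JNZ 6'. After: A=3 B=1 C=0 D=0 ZF=0 PC=6
Step 5: PC=6 exec 'ADD C, 5'. After: A=3 B=1 C=5 D=0 ZF=0 PC=7
Step 6: PC=7 exec 'ADD D, 5'. After: A=3 B=1 C=5 D=5 ZF=0 PC=8
Step 7: PC=8 exec 'HALT'. After: A=3 B=1 C=5 D=5 ZF=0 PC=8 HALTED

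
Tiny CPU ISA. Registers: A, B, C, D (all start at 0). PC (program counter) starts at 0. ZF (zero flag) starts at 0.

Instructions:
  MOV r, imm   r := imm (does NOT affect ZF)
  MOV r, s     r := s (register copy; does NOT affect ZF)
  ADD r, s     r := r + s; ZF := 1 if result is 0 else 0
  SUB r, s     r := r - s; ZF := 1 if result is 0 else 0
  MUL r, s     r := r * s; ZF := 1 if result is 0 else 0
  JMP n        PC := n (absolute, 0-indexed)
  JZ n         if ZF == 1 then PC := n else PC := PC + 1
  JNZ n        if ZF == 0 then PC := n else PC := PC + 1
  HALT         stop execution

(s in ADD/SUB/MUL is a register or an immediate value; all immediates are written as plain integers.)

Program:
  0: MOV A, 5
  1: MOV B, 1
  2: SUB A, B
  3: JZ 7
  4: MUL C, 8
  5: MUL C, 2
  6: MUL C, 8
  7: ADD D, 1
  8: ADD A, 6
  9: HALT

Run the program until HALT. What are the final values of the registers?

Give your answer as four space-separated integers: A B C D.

Step 1: PC=0 exec 'MOV A, 5'. After: A=5 B=0 C=0 D=0 ZF=0 PC=1
Step 2: PC=1 exec 'MOV B, 1'. After: A=5 B=1 C=0 D=0 ZF=0 PC=2
Step 3: PC=2 exec 'SUB A, B'. After: A=4 B=1 C=0 D=0 ZF=0 PC=3
Step 4: PC=3 exec 'JZ 7'. After: A=4 B=1 C=0 D=0 ZF=0 PC=4
Step 5: PC=4 exec 'MUL C, 8'. After: A=4 B=1 C=0 D=0 ZF=1 PC=5
Step 6: PC=5 exec 'MUL C, 2'. After: A=4 B=1 C=0 D=0 ZF=1 PC=6
Step 7: PC=6 exec 'MUL C, 8'. After: A=4 B=1 C=0 D=0 ZF=1 PC=7
Step 8: PC=7 exec 'ADD D, 1'. After: A=4 B=1 C=0 D=1 ZF=0 PC=8
Step 9: PC=8 exec 'ADD A, 6'. After: A=10 B=1 C=0 D=1 ZF=0 PC=9
Step 10: PC=9 exec 'HALT'. After: A=10 B=1 C=0 D=1 ZF=0 PC=9 HALTED

Answer: 10 1 0 1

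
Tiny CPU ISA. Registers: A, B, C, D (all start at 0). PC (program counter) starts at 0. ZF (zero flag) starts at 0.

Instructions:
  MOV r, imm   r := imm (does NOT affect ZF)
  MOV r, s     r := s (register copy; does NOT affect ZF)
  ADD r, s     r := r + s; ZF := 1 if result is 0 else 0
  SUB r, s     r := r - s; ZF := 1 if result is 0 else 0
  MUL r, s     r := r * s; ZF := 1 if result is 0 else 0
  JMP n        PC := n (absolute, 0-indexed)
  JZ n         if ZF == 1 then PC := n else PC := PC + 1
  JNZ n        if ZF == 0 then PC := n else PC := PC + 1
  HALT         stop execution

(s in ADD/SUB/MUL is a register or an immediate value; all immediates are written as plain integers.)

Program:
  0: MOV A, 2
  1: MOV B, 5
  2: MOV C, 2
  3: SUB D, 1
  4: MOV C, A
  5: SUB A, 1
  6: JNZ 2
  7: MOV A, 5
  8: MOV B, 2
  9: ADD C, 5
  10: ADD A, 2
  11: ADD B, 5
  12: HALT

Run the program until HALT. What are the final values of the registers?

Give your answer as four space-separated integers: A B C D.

Answer: 7 7 6 -2

Derivation:
Step 1: PC=0 exec 'MOV A, 2'. After: A=2 B=0 C=0 D=0 ZF=0 PC=1
Step 2: PC=1 exec 'MOV B, 5'. After: A=2 B=5 C=0 D=0 ZF=0 PC=2
Step 3: PC=2 exec 'MOV C, 2'. After: A=2 B=5 C=2 D=0 ZF=0 PC=3
Step 4: PC=3 exec 'SUB D, 1'. After: A=2 B=5 C=2 D=-1 ZF=0 PC=4
Step 5: PC=4 exec 'MOV C, A'. After: A=2 B=5 C=2 D=-1 ZF=0 PC=5
Step 6: PC=5 exec 'SUB A, 1'. After: A=1 B=5 C=2 D=-1 ZF=0 PC=6
Step 7: PC=6 exec 'JNZ 2'. After: A=1 B=5 C=2 D=-1 ZF=0 PC=2
Step 8: PC=2 exec 'MOV C, 2'. After: A=1 B=5 C=2 D=-1 ZF=0 PC=3
Step 9: PC=3 exec 'SUB D, 1'. After: A=1 B=5 C=2 D=-2 ZF=0 PC=4
Step 10: PC=4 exec 'MOV C, A'. After: A=1 B=5 C=1 D=-2 ZF=0 PC=5
Step 11: PC=5 exec 'SUB A, 1'. After: A=0 B=5 C=1 D=-2 ZF=1 PC=6
Step 12: PC=6 exec 'JNZ 2'. After: A=0 B=5 C=1 D=-2 ZF=1 PC=7
Step 13: PC=7 exec 'MOV A, 5'. After: A=5 B=5 C=1 D=-2 ZF=1 PC=8
Step 14: PC=8 exec 'MOV B, 2'. After: A=5 B=2 C=1 D=-2 ZF=1 PC=9
Step 15: PC=9 exec 'ADD C, 5'. After: A=5 B=2 C=6 D=-2 ZF=0 PC=10
Step 16: PC=10 exec 'ADD A, 2'. After: A=7 B=2 C=6 D=-2 ZF=0 PC=11
Step 17: PC=11 exec 'ADD B, 5'. After: A=7 B=7 C=6 D=-2 ZF=0 PC=12
Step 18: PC=12 exec 'HALT'. After: A=7 B=7 C=6 D=-2 ZF=0 PC=12 HALTED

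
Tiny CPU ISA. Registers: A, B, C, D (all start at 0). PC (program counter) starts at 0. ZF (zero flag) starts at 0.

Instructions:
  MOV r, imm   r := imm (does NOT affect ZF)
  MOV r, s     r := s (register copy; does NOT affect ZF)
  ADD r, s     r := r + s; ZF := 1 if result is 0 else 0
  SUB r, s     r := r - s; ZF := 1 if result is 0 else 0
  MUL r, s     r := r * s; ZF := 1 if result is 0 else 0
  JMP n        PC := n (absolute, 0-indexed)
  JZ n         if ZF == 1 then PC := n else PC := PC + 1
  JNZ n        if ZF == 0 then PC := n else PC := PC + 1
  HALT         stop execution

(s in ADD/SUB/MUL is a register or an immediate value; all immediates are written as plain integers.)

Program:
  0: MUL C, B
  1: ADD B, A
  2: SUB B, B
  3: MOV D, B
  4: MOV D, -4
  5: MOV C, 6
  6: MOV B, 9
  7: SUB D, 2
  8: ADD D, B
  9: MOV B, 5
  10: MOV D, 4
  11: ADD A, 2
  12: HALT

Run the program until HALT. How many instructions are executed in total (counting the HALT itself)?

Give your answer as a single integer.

Step 1: PC=0 exec 'MUL C, B'. After: A=0 B=0 C=0 D=0 ZF=1 PC=1
Step 2: PC=1 exec 'ADD B, A'. After: A=0 B=0 C=0 D=0 ZF=1 PC=2
Step 3: PC=2 exec 'SUB B, B'. After: A=0 B=0 C=0 D=0 ZF=1 PC=3
Step 4: PC=3 exec 'MOV D, B'. After: A=0 B=0 C=0 D=0 ZF=1 PC=4
Step 5: PC=4 exec 'MOV D, -4'. After: A=0 B=0 C=0 D=-4 ZF=1 PC=5
Step 6: PC=5 exec 'MOV C, 6'. After: A=0 B=0 C=6 D=-4 ZF=1 PC=6
Step 7: PC=6 exec 'MOV B, 9'. After: A=0 B=9 C=6 D=-4 ZF=1 PC=7
Step 8: PC=7 exec 'SUB D, 2'. After: A=0 B=9 C=6 D=-6 ZF=0 PC=8
Step 9: PC=8 exec 'ADD D, B'. After: A=0 B=9 C=6 D=3 ZF=0 PC=9
Step 10: PC=9 exec 'MOV B, 5'. After: A=0 B=5 C=6 D=3 ZF=0 PC=10
Step 11: PC=10 exec 'MOV D, 4'. After: A=0 B=5 C=6 D=4 ZF=0 PC=11
Step 12: PC=11 exec 'ADD A, 2'. After: A=2 B=5 C=6 D=4 ZF=0 PC=12
Step 13: PC=12 exec 'HALT'. After: A=2 B=5 C=6 D=4 ZF=0 PC=12 HALTED
Total instructions executed: 13

Answer: 13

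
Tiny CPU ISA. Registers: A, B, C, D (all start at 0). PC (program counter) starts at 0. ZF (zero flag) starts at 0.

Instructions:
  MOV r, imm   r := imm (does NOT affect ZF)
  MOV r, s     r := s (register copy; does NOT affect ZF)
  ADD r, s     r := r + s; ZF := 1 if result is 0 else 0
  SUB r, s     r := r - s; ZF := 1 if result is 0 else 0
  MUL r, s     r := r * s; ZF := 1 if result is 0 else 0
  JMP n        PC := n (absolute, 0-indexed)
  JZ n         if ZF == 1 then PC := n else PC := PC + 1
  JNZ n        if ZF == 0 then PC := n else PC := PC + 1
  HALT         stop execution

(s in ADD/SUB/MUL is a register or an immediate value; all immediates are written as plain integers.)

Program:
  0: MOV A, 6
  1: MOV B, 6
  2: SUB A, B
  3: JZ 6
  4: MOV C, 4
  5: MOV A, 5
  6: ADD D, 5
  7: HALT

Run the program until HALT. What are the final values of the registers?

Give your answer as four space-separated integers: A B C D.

Step 1: PC=0 exec 'MOV A, 6'. After: A=6 B=0 C=0 D=0 ZF=0 PC=1
Step 2: PC=1 exec 'MOV B, 6'. After: A=6 B=6 C=0 D=0 ZF=0 PC=2
Step 3: PC=2 exec 'SUB A, B'. After: A=0 B=6 C=0 D=0 ZF=1 PC=3
Step 4: PC=3 exec 'JZ 6'. After: A=0 B=6 C=0 D=0 ZF=1 PC=6
Step 5: PC=6 exec 'ADD D, 5'. After: A=0 B=6 C=0 D=5 ZF=0 PC=7
Step 6: PC=7 exec 'HALT'. After: A=0 B=6 C=0 D=5 ZF=0 PC=7 HALTED

Answer: 0 6 0 5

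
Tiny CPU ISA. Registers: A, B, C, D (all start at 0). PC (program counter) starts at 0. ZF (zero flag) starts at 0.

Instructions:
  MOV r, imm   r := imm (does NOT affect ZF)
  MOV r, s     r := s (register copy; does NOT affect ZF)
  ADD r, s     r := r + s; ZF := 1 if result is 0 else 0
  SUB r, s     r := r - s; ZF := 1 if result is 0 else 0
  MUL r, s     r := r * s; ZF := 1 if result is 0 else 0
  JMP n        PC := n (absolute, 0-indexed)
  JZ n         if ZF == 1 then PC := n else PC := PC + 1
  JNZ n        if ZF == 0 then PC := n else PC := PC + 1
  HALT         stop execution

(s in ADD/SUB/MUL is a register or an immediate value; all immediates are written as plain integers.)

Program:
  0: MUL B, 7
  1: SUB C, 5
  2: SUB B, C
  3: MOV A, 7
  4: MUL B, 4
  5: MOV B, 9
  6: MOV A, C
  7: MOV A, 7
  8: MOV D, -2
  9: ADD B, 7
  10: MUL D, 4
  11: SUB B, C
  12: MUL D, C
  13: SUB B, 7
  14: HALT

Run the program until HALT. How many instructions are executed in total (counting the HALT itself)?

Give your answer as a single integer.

Step 1: PC=0 exec 'MUL B, 7'. After: A=0 B=0 C=0 D=0 ZF=1 PC=1
Step 2: PC=1 exec 'SUB C, 5'. After: A=0 B=0 C=-5 D=0 ZF=0 PC=2
Step 3: PC=2 exec 'SUB B, C'. After: A=0 B=5 C=-5 D=0 ZF=0 PC=3
Step 4: PC=3 exec 'MOV A, 7'. After: A=7 B=5 C=-5 D=0 ZF=0 PC=4
Step 5: PC=4 exec 'MUL B, 4'. After: A=7 B=20 C=-5 D=0 ZF=0 PC=5
Step 6: PC=5 exec 'MOV B, 9'. After: A=7 B=9 C=-5 D=0 ZF=0 PC=6
Step 7: PC=6 exec 'MOV A, C'. After: A=-5 B=9 C=-5 D=0 ZF=0 PC=7
Step 8: PC=7 exec 'MOV A, 7'. After: A=7 B=9 C=-5 D=0 ZF=0 PC=8
Step 9: PC=8 exec 'MOV D, -2'. After: A=7 B=9 C=-5 D=-2 ZF=0 PC=9
Step 10: PC=9 exec 'ADD B, 7'. After: A=7 B=16 C=-5 D=-2 ZF=0 PC=10
Step 11: PC=10 exec 'MUL D, 4'. After: A=7 B=16 C=-5 D=-8 ZF=0 PC=11
Step 12: PC=11 exec 'SUB B, C'. After: A=7 B=21 C=-5 D=-8 ZF=0 PC=12
Step 13: PC=12 exec 'MUL D, C'. After: A=7 B=21 C=-5 D=40 ZF=0 PC=13
Step 14: PC=13 exec 'SUB B, 7'. After: A=7 B=14 C=-5 D=40 ZF=0 PC=14
Step 15: PC=14 exec 'HALT'. After: A=7 B=14 C=-5 D=40 ZF=0 PC=14 HALTED
Total instructions executed: 15

Answer: 15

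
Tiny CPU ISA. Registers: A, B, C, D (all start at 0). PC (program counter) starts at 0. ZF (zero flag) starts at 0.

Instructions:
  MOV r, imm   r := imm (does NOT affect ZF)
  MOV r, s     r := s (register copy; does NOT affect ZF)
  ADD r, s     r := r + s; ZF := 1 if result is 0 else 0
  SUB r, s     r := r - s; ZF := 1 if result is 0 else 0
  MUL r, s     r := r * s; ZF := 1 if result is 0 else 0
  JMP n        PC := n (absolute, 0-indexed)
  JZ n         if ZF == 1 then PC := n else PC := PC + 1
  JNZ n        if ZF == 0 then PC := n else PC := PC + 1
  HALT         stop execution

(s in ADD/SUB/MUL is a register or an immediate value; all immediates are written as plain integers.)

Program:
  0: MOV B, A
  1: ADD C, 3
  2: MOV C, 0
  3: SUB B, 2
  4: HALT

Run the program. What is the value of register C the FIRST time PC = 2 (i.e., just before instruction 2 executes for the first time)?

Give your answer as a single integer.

Step 1: PC=0 exec 'MOV B, A'. After: A=0 B=0 C=0 D=0 ZF=0 PC=1
Step 2: PC=1 exec 'ADD C, 3'. After: A=0 B=0 C=3 D=0 ZF=0 PC=2
First time PC=2: C=3

3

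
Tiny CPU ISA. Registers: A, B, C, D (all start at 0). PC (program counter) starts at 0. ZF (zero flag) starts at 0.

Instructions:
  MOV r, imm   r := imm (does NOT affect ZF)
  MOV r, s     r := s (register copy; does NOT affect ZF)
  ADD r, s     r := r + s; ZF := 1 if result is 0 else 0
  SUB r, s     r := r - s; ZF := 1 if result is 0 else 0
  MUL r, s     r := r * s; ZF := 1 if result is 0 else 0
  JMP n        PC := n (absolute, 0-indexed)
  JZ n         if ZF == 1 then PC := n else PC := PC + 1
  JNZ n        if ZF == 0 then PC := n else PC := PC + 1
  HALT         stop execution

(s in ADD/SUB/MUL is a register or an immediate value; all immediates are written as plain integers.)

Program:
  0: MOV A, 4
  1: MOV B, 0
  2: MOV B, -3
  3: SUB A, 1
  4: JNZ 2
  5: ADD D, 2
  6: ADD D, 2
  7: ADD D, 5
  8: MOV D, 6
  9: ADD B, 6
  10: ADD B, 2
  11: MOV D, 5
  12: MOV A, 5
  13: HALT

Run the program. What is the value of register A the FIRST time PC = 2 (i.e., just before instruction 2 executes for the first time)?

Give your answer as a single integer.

Step 1: PC=0 exec 'MOV A, 4'. After: A=4 B=0 C=0 D=0 ZF=0 PC=1
Step 2: PC=1 exec 'MOV B, 0'. After: A=4 B=0 C=0 D=0 ZF=0 PC=2
First time PC=2: A=4

4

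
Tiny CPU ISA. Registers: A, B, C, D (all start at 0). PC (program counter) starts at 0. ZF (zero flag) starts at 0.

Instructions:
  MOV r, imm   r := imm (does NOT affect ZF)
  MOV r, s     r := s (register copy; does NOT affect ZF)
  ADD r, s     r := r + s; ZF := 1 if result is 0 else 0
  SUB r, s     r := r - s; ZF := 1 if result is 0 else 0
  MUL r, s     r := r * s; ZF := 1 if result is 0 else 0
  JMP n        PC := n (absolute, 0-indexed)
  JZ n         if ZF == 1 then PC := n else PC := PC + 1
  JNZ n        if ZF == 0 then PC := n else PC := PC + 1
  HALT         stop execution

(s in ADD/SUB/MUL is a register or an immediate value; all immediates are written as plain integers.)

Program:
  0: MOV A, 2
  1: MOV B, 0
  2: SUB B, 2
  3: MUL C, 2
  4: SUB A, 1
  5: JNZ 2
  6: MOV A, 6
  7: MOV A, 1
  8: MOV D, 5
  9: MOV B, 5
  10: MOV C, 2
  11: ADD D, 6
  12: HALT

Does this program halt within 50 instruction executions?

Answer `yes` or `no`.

Answer: yes

Derivation:
Step 1: PC=0 exec 'MOV A, 2'. After: A=2 B=0 C=0 D=0 ZF=0 PC=1
Step 2: PC=1 exec 'MOV B, 0'. After: A=2 B=0 C=0 D=0 ZF=0 PC=2
Step 3: PC=2 exec 'SUB B, 2'. After: A=2 B=-2 C=0 D=0 ZF=0 PC=3
Step 4: PC=3 exec 'MUL C, 2'. After: A=2 B=-2 C=0 D=0 ZF=1 PC=4
Step 5: PC=4 exec 'SUB A, 1'. After: A=1 B=-2 C=0 D=0 ZF=0 PC=5
Step 6: PC=5 exec 'JNZ 2'. After: A=1 B=-2 C=0 D=0 ZF=0 PC=2
Step 7: PC=2 exec 'SUB B, 2'. After: A=1 B=-4 C=0 D=0 ZF=0 PC=3
Step 8: PC=3 exec 'MUL C, 2'. After: A=1 B=-4 C=0 D=0 ZF=1 PC=4
Step 9: PC=4 exec 'SUB A, 1'. After: A=0 B=-4 C=0 D=0 ZF=1 PC=5
Step 10: PC=5 exec 'JNZ 2'. After: A=0 B=-4 C=0 D=0 ZF=1 PC=6
Step 11: PC=6 exec 'MOV A, 6'. After: A=6 B=-4 C=0 D=0 ZF=1 PC=7
Step 12: PC=7 exec 'MOV A, 1'. After: A=1 B=-4 C=0 D=0 ZF=1 PC=8
Step 13: PC=8 exec 'MOV D, 5'. After: A=1 B=-4 C=0 D=5 ZF=1 PC=9
Step 14: PC=9 exec 'MOV B, 5'. After: A=1 B=5 C=0 D=5 ZF=1 PC=10
Step 15: PC=10 exec 'MOV C, 2'. After: A=1 B=5 C=2 D=5 ZF=1 PC=11
Step 16: PC=11 exec 'ADD D, 6'. After: A=1 B=5 C=2 D=11 ZF=0 PC=12
Step 17: PC=12 exec 'HALT'. After: A=1 B=5 C=2 D=11 ZF=0 PC=12 HALTED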